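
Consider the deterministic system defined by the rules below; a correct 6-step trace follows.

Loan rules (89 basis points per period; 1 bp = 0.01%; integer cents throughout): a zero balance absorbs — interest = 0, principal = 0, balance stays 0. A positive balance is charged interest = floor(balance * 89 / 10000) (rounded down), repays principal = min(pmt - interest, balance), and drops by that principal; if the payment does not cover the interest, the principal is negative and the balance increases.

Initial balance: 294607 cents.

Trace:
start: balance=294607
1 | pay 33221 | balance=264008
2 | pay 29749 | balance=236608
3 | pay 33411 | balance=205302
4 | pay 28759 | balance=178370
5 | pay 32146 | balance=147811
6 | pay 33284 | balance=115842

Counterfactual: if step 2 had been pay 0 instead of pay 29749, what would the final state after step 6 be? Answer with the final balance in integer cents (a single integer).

(re-executing from step 2 with the substitution; state before step 2: balance=264008)
2 | pay 0 | balance=266357
3 | pay 33411 | balance=235316
4 | pay 28759 | balance=208651
5 | pay 32146 | balance=178361
6 | pay 33284 | balance=146664

146664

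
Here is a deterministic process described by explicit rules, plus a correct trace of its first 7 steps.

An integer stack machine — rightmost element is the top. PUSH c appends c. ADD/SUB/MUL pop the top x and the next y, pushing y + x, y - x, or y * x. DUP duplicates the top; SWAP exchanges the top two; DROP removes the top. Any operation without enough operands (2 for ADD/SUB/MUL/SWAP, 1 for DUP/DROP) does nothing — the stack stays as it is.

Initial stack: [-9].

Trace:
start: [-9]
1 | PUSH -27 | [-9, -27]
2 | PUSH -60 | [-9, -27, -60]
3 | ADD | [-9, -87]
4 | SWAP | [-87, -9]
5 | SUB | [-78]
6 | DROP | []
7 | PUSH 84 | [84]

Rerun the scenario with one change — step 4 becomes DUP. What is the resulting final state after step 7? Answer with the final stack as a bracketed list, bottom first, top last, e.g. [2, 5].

[-9, 84]

(re-executing from step 4 with the substitution; state before step 4: [-9, -87])
4 | DUP | [-9, -87, -87]
5 | SUB | [-9, 0]
6 | DROP | [-9]
7 | PUSH 84 | [-9, 84]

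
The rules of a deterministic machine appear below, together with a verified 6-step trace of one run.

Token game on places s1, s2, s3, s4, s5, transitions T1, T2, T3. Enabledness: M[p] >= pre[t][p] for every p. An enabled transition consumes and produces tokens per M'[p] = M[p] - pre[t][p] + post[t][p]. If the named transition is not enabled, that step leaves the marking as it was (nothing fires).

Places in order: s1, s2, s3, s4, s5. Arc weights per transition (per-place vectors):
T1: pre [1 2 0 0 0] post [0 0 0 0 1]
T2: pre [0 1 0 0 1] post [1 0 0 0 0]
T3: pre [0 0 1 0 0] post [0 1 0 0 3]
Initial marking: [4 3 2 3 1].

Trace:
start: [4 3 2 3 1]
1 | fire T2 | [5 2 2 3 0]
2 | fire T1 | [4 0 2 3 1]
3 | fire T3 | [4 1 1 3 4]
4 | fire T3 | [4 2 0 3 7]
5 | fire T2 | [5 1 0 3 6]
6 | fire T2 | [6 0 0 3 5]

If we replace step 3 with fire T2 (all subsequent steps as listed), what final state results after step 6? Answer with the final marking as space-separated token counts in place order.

5 0 1 3 3

(re-executing from step 3 with the substitution; state before step 3: [4 0 2 3 1])
3 | fire T2 | [4 0 2 3 1]
4 | fire T3 | [4 1 1 3 4]
5 | fire T2 | [5 0 1 3 3]
6 | fire T2 | [5 0 1 3 3]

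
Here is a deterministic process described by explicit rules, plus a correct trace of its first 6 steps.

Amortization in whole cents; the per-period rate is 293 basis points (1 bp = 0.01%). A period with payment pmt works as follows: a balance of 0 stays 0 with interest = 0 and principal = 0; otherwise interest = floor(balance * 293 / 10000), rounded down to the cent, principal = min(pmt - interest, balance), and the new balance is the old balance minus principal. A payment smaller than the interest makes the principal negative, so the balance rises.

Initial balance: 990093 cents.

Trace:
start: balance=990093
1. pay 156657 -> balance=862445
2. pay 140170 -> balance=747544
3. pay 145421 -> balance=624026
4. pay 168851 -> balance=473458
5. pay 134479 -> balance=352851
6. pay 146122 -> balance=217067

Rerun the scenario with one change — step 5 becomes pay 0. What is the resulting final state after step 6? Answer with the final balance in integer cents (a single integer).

(re-executing from step 5 with the substitution; state before step 5: balance=473458)
5. pay 0 -> balance=487330
6. pay 146122 -> balance=355486

355486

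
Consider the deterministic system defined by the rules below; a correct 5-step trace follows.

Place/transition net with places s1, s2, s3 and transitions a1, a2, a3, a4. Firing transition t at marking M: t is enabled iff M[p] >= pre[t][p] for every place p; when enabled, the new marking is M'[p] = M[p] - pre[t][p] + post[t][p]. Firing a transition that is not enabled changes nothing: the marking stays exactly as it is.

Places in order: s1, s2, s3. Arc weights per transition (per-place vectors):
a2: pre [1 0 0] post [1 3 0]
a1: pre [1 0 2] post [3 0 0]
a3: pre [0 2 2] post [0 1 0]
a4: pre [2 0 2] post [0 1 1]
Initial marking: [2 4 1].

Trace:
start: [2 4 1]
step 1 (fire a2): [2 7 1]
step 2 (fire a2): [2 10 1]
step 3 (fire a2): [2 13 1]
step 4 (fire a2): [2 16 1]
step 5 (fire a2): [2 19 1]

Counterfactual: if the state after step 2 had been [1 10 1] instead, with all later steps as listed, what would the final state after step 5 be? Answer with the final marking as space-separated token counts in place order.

state after step 2 := [1 10 1]
step 3 (fire a2): [1 13 1]
step 4 (fire a2): [1 16 1]
step 5 (fire a2): [1 19 1]

1 19 1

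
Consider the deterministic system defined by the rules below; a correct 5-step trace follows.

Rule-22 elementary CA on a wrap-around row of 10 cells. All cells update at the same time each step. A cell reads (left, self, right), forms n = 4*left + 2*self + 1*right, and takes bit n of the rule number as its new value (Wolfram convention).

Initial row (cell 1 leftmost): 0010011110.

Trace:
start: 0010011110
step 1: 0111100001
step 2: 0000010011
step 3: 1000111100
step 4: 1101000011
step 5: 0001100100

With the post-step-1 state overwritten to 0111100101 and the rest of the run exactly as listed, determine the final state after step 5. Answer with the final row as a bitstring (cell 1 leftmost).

1100001111

state after step 1 := 0111100101
step 2: 0000011101
step 3: 1000100001
step 4: 0101110010
step 5: 1100001111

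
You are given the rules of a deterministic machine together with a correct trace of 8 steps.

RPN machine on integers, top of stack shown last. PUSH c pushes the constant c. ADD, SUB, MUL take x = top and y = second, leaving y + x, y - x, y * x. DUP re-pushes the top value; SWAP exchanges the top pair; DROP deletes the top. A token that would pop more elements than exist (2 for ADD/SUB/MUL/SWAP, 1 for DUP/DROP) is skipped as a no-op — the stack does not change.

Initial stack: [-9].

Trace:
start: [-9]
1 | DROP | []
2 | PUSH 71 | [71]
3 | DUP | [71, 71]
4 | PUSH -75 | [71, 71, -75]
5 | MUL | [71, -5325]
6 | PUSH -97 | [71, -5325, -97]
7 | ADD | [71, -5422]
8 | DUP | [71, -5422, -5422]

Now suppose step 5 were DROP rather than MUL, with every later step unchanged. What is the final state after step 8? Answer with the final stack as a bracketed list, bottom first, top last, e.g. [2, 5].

(re-executing from step 5 with the substitution; state before step 5: [71, 71, -75])
5 | DROP | [71, 71]
6 | PUSH -97 | [71, 71, -97]
7 | ADD | [71, -26]
8 | DUP | [71, -26, -26]

[71, -26, -26]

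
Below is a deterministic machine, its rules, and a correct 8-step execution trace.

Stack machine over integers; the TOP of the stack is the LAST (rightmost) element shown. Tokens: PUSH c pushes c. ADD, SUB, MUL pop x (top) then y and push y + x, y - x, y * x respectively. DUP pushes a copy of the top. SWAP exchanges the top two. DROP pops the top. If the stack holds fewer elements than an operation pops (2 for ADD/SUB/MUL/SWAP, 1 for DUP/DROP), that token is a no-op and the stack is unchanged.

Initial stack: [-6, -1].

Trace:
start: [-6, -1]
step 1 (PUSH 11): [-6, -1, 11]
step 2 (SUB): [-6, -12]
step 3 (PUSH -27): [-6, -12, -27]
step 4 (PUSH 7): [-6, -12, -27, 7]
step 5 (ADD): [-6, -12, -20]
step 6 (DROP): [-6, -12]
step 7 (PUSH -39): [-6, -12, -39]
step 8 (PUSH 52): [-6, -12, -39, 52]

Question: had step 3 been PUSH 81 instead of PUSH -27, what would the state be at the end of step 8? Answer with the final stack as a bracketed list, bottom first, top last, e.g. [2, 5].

(re-executing from step 3 with the substitution; state before step 3: [-6, -12])
step 3 (PUSH 81): [-6, -12, 81]
step 4 (PUSH 7): [-6, -12, 81, 7]
step 5 (ADD): [-6, -12, 88]
step 6 (DROP): [-6, -12]
step 7 (PUSH -39): [-6, -12, -39]
step 8 (PUSH 52): [-6, -12, -39, 52]

[-6, -12, -39, 52]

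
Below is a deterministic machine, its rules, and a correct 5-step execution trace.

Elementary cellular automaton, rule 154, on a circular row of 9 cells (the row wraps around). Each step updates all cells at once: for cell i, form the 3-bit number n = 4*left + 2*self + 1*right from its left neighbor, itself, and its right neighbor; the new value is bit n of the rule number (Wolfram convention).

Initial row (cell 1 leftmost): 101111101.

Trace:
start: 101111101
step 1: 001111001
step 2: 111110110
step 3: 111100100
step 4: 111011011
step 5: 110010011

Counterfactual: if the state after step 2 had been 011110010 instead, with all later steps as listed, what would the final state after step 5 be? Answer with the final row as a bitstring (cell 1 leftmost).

state after step 2 := 011110010
step 3: 111101101
step 4: 111001001
step 5: 110110111

110110111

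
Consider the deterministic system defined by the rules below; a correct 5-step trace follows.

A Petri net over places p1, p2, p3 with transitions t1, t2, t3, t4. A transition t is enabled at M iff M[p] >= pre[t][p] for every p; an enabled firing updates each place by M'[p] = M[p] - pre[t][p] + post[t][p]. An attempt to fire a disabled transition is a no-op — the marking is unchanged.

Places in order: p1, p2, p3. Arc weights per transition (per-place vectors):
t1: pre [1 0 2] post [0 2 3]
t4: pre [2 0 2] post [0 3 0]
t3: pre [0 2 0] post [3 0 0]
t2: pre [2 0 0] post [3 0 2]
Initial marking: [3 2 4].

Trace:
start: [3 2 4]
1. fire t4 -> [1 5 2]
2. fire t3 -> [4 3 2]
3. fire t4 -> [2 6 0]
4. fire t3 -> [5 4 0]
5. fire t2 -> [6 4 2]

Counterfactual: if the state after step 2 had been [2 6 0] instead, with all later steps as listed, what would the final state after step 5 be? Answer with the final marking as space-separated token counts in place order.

6 4 2

state after step 2 := [2 6 0]
3. fire t4 -> [2 6 0]
4. fire t3 -> [5 4 0]
5. fire t2 -> [6 4 2]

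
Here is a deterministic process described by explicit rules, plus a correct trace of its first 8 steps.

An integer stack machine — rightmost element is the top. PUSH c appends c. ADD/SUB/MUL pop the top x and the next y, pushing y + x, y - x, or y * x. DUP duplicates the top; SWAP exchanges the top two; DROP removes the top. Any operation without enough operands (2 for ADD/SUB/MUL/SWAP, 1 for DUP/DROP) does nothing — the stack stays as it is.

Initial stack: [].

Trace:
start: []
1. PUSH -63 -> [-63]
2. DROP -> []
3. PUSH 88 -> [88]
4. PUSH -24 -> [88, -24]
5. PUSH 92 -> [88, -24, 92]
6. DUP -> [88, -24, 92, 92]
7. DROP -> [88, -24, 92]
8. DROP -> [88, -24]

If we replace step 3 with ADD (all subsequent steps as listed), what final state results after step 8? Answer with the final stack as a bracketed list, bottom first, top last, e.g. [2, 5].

(re-executing from step 3 with the substitution; state before step 3: [])
3. ADD -> []
4. PUSH -24 -> [-24]
5. PUSH 92 -> [-24, 92]
6. DUP -> [-24, 92, 92]
7. DROP -> [-24, 92]
8. DROP -> [-24]

[-24]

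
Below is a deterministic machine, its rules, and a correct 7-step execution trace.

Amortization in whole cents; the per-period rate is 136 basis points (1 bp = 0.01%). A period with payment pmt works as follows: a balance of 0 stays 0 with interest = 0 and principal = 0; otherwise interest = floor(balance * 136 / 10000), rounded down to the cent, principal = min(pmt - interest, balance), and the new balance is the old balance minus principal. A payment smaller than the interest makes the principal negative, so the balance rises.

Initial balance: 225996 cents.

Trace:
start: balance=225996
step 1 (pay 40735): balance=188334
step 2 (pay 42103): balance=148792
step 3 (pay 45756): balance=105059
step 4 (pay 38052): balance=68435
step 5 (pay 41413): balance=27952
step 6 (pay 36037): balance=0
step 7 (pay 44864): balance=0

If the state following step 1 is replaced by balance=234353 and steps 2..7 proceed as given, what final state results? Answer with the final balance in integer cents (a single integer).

state after step 1 := balance=234353
step 2 (pay 42103): balance=195437
step 3 (pay 45756): balance=152338
step 4 (pay 38052): balance=116357
step 5 (pay 41413): balance=76526
step 6 (pay 36037): balance=41529
step 7 (pay 44864): balance=0

0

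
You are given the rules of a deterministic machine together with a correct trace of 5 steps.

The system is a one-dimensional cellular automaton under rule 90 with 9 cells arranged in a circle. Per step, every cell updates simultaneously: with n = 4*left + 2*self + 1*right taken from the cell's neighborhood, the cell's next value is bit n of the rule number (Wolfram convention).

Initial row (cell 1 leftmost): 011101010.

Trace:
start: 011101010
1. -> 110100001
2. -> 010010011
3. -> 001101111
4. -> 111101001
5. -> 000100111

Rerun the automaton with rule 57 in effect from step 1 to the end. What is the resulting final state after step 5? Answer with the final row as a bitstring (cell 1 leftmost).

(re-executing steps 1..5 under rule 57; state before step 1: 011101010)
1. -> 010010101
2. -> 101001010
3. -> 010100101
4. -> 101010010
5. -> 010101001

010101001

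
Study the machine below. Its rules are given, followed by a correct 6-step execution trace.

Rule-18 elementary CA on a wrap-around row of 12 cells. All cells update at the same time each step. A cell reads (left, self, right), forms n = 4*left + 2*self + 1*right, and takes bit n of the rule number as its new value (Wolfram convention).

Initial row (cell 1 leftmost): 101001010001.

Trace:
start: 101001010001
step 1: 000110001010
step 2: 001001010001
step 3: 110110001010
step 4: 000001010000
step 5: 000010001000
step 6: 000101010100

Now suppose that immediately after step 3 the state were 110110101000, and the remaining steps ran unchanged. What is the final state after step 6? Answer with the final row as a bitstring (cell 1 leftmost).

state after step 3 := 110110101000
step 4: 000000000101
step 5: 100000001000
step 6: 010000010101

010000010101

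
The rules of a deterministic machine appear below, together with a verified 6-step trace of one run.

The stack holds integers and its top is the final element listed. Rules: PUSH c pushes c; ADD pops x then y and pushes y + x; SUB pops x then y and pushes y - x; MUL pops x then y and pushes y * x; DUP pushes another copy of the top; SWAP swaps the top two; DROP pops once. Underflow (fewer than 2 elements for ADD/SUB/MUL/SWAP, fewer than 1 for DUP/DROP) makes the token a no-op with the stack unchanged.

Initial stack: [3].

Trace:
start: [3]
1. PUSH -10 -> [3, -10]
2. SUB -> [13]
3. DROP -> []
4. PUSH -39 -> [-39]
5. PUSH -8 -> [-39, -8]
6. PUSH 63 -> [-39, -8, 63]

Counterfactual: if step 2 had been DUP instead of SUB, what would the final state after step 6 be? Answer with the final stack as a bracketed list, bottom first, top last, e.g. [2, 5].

[3, -10, -39, -8, 63]

(re-executing from step 2 with the substitution; state before step 2: [3, -10])
2. DUP -> [3, -10, -10]
3. DROP -> [3, -10]
4. PUSH -39 -> [3, -10, -39]
5. PUSH -8 -> [3, -10, -39, -8]
6. PUSH 63 -> [3, -10, -39, -8, 63]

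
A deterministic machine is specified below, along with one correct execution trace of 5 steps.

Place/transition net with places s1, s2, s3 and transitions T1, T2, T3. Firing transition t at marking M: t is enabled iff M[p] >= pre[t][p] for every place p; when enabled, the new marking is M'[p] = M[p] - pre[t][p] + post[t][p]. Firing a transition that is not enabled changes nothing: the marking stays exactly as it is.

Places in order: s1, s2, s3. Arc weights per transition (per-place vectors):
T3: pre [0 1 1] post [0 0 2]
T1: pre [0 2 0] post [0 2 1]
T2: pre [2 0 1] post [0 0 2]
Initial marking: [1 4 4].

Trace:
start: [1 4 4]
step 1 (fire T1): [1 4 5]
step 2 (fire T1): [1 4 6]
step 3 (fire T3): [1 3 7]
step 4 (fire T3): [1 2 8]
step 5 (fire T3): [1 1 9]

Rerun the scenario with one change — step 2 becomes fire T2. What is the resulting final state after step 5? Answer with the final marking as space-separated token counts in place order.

(re-executing from step 2 with the substitution; state before step 2: [1 4 5])
step 2 (fire T2): [1 4 5]
step 3 (fire T3): [1 3 6]
step 4 (fire T3): [1 2 7]
step 5 (fire T3): [1 1 8]

1 1 8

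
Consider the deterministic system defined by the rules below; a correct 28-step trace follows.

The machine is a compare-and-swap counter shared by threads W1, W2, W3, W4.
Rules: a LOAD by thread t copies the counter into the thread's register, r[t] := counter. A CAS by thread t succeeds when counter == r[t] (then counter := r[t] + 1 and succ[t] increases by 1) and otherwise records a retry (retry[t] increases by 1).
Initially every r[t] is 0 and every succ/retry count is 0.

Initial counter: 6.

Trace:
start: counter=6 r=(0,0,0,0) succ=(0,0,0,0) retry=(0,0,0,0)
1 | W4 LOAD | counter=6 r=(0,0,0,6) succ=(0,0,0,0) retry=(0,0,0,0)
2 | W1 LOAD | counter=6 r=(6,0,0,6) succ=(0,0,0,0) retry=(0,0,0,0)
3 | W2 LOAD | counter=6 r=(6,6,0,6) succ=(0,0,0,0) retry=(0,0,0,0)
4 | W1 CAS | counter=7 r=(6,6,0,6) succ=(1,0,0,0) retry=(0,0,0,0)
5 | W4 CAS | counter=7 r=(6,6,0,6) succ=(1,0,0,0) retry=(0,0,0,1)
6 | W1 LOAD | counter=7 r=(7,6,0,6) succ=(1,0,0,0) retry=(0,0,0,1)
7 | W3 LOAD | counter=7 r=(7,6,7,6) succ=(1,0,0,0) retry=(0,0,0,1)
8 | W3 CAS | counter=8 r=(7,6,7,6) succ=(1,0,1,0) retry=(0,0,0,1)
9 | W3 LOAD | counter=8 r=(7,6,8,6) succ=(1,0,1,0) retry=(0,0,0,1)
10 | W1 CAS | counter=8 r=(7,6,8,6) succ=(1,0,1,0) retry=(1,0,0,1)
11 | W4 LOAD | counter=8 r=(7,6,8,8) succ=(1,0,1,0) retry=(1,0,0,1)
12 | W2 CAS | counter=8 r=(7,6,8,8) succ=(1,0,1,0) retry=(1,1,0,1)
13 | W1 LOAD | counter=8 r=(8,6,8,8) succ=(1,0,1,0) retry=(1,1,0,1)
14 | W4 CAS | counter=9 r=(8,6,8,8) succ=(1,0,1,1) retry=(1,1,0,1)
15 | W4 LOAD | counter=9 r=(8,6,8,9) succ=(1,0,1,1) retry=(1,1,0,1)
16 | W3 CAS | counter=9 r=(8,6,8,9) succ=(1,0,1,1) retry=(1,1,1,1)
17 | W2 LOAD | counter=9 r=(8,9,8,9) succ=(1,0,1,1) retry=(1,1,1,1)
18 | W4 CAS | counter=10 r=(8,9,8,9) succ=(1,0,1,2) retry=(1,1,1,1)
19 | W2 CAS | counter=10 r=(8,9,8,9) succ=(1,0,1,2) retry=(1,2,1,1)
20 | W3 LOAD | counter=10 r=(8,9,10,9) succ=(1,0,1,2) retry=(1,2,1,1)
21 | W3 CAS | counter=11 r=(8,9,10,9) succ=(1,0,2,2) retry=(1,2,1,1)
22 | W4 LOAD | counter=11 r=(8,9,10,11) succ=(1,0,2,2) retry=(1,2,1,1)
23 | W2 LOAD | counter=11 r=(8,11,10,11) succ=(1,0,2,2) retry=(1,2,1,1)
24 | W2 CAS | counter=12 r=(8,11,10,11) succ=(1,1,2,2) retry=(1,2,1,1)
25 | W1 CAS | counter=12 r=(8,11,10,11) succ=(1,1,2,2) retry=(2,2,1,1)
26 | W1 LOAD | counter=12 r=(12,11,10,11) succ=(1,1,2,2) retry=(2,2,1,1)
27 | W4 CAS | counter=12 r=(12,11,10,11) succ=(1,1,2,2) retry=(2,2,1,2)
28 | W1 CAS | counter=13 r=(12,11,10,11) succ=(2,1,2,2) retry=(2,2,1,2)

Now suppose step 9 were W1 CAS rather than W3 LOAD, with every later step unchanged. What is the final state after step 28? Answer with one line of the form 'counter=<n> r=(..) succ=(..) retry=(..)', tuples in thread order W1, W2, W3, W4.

counter=13 r=(12,11,10,11) succ=(2,1,2,2) retry=(3,2,1,2)

(re-executing from step 9 with the substitution; state before step 9: counter=8 r=(7,6,7,6) succ=(1,0,1,0) retry=(0,0,0,1))
9 | W1 CAS | counter=8 r=(7,6,7,6) succ=(1,0,1,0) retry=(1,0,0,1)
10 | W1 CAS | counter=8 r=(7,6,7,6) succ=(1,0,1,0) retry=(2,0,0,1)
11 | W4 LOAD | counter=8 r=(7,6,7,8) succ=(1,0,1,0) retry=(2,0,0,1)
12 | W2 CAS | counter=8 r=(7,6,7,8) succ=(1,0,1,0) retry=(2,1,0,1)
13 | W1 LOAD | counter=8 r=(8,6,7,8) succ=(1,0,1,0) retry=(2,1,0,1)
14 | W4 CAS | counter=9 r=(8,6,7,8) succ=(1,0,1,1) retry=(2,1,0,1)
15 | W4 LOAD | counter=9 r=(8,6,7,9) succ=(1,0,1,1) retry=(2,1,0,1)
16 | W3 CAS | counter=9 r=(8,6,7,9) succ=(1,0,1,1) retry=(2,1,1,1)
17 | W2 LOAD | counter=9 r=(8,9,7,9) succ=(1,0,1,1) retry=(2,1,1,1)
18 | W4 CAS | counter=10 r=(8,9,7,9) succ=(1,0,1,2) retry=(2,1,1,1)
19 | W2 CAS | counter=10 r=(8,9,7,9) succ=(1,0,1,2) retry=(2,2,1,1)
20 | W3 LOAD | counter=10 r=(8,9,10,9) succ=(1,0,1,2) retry=(2,2,1,1)
21 | W3 CAS | counter=11 r=(8,9,10,9) succ=(1,0,2,2) retry=(2,2,1,1)
22 | W4 LOAD | counter=11 r=(8,9,10,11) succ=(1,0,2,2) retry=(2,2,1,1)
23 | W2 LOAD | counter=11 r=(8,11,10,11) succ=(1,0,2,2) retry=(2,2,1,1)
24 | W2 CAS | counter=12 r=(8,11,10,11) succ=(1,1,2,2) retry=(2,2,1,1)
25 | W1 CAS | counter=12 r=(8,11,10,11) succ=(1,1,2,2) retry=(3,2,1,1)
26 | W1 LOAD | counter=12 r=(12,11,10,11) succ=(1,1,2,2) retry=(3,2,1,1)
27 | W4 CAS | counter=12 r=(12,11,10,11) succ=(1,1,2,2) retry=(3,2,1,2)
28 | W1 CAS | counter=13 r=(12,11,10,11) succ=(2,1,2,2) retry=(3,2,1,2)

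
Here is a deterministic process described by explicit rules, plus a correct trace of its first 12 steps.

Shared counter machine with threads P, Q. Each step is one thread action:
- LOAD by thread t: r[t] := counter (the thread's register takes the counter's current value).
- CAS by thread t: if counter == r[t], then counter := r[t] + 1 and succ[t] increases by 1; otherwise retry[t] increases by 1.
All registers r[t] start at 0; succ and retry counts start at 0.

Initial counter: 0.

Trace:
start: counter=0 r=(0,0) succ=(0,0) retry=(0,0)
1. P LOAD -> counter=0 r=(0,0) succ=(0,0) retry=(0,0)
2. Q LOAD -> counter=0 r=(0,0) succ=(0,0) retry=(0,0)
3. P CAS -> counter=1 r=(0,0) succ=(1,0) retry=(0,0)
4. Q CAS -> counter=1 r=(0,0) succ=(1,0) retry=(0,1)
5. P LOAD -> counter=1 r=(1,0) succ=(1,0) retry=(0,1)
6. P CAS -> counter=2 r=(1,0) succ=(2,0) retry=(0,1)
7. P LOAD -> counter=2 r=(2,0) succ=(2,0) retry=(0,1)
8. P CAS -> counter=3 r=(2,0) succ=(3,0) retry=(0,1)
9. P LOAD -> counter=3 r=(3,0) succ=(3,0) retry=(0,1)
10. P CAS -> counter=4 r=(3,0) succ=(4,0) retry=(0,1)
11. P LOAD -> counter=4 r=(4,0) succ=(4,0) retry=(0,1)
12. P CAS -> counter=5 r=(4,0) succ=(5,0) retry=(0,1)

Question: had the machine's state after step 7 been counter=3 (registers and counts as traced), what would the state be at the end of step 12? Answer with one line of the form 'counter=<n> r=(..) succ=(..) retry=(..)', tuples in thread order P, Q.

state after step 7 := counter=3 r=(2,0) succ=(2,0) retry=(0,1)
8. P CAS -> counter=3 r=(2,0) succ=(2,0) retry=(1,1)
9. P LOAD -> counter=3 r=(3,0) succ=(2,0) retry=(1,1)
10. P CAS -> counter=4 r=(3,0) succ=(3,0) retry=(1,1)
11. P LOAD -> counter=4 r=(4,0) succ=(3,0) retry=(1,1)
12. P CAS -> counter=5 r=(4,0) succ=(4,0) retry=(1,1)

counter=5 r=(4,0) succ=(4,0) retry=(1,1)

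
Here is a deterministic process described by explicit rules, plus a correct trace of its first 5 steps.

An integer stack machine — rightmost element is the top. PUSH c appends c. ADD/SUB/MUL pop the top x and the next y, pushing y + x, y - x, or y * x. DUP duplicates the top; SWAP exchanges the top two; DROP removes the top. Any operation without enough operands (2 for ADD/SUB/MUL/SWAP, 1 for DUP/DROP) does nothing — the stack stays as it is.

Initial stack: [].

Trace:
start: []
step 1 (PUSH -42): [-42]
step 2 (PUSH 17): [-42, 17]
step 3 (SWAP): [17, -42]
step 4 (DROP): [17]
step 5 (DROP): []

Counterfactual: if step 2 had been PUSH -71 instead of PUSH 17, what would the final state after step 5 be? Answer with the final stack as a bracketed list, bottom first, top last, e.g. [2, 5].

(re-executing from step 2 with the substitution; state before step 2: [-42])
step 2 (PUSH -71): [-42, -71]
step 3 (SWAP): [-71, -42]
step 4 (DROP): [-71]
step 5 (DROP): []

[]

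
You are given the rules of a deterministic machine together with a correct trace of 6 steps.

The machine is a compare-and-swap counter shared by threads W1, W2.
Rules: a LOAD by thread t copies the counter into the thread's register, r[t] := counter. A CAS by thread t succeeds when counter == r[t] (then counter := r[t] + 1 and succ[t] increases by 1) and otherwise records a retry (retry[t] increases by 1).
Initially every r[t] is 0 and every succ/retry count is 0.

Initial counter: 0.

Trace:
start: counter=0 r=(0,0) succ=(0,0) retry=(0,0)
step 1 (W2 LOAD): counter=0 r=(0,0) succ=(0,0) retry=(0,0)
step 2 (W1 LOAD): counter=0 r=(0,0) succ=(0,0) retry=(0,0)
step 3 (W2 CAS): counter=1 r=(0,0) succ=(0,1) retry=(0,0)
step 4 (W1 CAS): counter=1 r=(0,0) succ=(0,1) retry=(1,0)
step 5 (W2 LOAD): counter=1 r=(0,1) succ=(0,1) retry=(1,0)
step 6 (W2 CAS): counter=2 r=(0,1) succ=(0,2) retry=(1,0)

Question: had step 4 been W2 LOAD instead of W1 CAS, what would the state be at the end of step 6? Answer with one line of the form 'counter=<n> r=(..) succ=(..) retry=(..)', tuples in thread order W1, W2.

(re-executing from step 4 with the substitution; state before step 4: counter=1 r=(0,0) succ=(0,1) retry=(0,0))
step 4 (W2 LOAD): counter=1 r=(0,1) succ=(0,1) retry=(0,0)
step 5 (W2 LOAD): counter=1 r=(0,1) succ=(0,1) retry=(0,0)
step 6 (W2 CAS): counter=2 r=(0,1) succ=(0,2) retry=(0,0)

counter=2 r=(0,1) succ=(0,2) retry=(0,0)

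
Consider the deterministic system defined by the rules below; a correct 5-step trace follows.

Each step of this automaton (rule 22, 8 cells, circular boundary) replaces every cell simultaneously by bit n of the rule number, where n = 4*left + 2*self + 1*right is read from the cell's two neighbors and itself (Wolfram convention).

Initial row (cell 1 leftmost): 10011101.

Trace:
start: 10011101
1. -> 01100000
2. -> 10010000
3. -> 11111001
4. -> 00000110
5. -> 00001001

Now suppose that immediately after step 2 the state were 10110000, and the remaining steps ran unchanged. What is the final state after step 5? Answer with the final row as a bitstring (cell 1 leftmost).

state after step 2 := 10110000
3. -> 10001001
4. -> 01011110
5. -> 11000001

11000001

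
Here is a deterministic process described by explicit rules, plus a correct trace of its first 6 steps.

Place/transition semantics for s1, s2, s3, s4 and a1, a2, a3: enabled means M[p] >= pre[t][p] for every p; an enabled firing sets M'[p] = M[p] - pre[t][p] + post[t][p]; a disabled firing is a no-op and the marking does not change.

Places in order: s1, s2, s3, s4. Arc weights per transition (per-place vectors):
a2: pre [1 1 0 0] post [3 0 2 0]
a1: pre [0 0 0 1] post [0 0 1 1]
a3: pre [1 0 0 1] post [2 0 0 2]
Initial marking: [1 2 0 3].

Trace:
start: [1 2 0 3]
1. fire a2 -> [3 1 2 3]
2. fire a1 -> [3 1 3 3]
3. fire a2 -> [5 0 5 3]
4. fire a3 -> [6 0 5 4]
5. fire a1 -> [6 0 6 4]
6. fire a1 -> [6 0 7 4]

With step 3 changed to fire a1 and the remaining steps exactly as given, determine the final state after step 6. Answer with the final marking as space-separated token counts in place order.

(re-executing from step 3 with the substitution; state before step 3: [3 1 3 3])
3. fire a1 -> [3 1 4 3]
4. fire a3 -> [4 1 4 4]
5. fire a1 -> [4 1 5 4]
6. fire a1 -> [4 1 6 4]

4 1 6 4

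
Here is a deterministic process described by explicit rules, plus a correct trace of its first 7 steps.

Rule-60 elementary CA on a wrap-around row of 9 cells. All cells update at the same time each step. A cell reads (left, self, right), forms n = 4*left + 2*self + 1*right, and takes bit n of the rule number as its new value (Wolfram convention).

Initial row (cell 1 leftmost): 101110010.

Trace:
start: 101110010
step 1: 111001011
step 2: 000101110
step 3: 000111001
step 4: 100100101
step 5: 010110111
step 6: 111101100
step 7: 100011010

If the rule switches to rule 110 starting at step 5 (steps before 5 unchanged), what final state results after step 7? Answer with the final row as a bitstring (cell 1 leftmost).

100001001

(re-executing steps 5..7 under rule 110; state before step 5: 100100101)
step 5: 101101111
step 6: 111111000
step 7: 100001001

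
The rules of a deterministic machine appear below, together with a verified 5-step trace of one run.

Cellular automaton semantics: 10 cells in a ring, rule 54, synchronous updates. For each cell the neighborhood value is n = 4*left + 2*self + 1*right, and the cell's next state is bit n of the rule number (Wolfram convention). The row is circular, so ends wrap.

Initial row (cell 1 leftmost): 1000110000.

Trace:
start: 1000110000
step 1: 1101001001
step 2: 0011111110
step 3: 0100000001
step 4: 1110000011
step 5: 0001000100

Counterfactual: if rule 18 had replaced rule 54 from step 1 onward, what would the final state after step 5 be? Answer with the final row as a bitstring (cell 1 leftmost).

(re-executing steps 1..5 under rule 18; state before step 1: 1000110000)
step 1: 0101001001
step 2: 0000110110
step 3: 0001000001
step 4: 1010100010
step 5: 0000010100

0000010100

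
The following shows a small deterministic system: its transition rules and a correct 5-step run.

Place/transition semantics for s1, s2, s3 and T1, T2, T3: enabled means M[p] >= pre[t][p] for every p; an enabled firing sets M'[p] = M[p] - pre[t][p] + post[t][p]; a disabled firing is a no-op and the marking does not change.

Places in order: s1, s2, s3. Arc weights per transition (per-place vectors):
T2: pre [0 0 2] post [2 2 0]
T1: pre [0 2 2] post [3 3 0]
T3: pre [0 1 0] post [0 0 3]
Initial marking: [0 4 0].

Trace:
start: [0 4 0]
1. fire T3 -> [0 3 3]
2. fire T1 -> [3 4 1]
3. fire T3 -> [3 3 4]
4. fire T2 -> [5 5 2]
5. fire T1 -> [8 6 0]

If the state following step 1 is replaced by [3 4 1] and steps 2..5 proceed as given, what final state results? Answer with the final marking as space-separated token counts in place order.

8 6 0

state after step 1 := [3 4 1]
2. fire T1 -> [3 4 1]
3. fire T3 -> [3 3 4]
4. fire T2 -> [5 5 2]
5. fire T1 -> [8 6 0]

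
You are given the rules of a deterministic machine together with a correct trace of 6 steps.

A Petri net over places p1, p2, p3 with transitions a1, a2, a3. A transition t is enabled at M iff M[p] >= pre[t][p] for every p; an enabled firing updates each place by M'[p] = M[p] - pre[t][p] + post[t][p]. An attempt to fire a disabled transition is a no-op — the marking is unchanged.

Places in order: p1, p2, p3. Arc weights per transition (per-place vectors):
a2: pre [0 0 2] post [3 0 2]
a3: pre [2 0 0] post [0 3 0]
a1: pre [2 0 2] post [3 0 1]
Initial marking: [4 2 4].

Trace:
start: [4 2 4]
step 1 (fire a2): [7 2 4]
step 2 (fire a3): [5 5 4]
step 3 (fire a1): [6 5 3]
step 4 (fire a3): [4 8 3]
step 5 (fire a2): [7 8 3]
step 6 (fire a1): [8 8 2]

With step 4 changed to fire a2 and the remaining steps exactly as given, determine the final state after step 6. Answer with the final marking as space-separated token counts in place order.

13 5 2

(re-executing from step 4 with the substitution; state before step 4: [6 5 3])
step 4 (fire a2): [9 5 3]
step 5 (fire a2): [12 5 3]
step 6 (fire a1): [13 5 2]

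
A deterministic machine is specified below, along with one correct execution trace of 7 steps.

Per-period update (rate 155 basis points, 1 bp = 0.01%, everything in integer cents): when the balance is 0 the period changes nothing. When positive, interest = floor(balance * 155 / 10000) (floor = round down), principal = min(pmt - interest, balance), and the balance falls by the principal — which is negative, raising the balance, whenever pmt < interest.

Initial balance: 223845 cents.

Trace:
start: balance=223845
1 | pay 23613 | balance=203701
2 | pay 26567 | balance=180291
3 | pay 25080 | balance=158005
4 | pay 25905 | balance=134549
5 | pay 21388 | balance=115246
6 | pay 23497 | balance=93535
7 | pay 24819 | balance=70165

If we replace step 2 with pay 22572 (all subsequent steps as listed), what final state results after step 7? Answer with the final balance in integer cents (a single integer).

74479

(re-executing from step 2 with the substitution; state before step 2: balance=203701)
2 | pay 22572 | balance=184286
3 | pay 25080 | balance=162062
4 | pay 25905 | balance=138668
5 | pay 21388 | balance=119429
6 | pay 23497 | balance=97783
7 | pay 24819 | balance=74479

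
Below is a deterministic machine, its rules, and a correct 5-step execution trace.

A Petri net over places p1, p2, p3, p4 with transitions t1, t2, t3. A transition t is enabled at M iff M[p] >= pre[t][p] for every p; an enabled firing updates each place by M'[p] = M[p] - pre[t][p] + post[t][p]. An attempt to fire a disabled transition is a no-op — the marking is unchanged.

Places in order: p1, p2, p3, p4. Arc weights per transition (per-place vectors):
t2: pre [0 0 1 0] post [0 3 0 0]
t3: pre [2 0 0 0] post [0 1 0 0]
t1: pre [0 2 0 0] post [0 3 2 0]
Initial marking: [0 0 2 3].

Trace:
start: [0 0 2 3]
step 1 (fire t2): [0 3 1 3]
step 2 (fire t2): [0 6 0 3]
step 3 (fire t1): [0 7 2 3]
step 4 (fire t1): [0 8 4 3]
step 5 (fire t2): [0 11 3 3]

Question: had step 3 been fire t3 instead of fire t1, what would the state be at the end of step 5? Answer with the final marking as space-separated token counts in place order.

0 10 1 3

(re-executing from step 3 with the substitution; state before step 3: [0 6 0 3])
step 3 (fire t3): [0 6 0 3]
step 4 (fire t1): [0 7 2 3]
step 5 (fire t2): [0 10 1 3]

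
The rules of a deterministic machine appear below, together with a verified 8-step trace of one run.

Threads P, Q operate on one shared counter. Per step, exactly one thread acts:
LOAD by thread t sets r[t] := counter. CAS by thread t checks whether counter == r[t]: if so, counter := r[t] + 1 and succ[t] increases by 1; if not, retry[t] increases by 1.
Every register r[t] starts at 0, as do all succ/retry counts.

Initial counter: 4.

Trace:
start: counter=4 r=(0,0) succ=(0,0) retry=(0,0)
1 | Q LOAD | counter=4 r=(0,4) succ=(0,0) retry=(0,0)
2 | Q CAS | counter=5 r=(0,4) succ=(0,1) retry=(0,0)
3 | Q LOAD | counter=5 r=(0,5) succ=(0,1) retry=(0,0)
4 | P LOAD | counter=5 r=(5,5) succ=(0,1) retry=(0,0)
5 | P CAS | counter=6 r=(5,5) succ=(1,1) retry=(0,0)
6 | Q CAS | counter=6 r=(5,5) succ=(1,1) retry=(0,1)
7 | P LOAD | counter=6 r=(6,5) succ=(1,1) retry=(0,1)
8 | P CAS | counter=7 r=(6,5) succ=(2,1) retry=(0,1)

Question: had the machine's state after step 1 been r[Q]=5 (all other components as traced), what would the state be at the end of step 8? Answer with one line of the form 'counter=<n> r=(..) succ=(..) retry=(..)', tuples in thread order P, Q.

counter=6 r=(5,4) succ=(2,0) retry=(0,2)

state after step 1 := counter=4 r=(0,5) succ=(0,0) retry=(0,0)
2 | Q CAS | counter=4 r=(0,5) succ=(0,0) retry=(0,1)
3 | Q LOAD | counter=4 r=(0,4) succ=(0,0) retry=(0,1)
4 | P LOAD | counter=4 r=(4,4) succ=(0,0) retry=(0,1)
5 | P CAS | counter=5 r=(4,4) succ=(1,0) retry=(0,1)
6 | Q CAS | counter=5 r=(4,4) succ=(1,0) retry=(0,2)
7 | P LOAD | counter=5 r=(5,4) succ=(1,0) retry=(0,2)
8 | P CAS | counter=6 r=(5,4) succ=(2,0) retry=(0,2)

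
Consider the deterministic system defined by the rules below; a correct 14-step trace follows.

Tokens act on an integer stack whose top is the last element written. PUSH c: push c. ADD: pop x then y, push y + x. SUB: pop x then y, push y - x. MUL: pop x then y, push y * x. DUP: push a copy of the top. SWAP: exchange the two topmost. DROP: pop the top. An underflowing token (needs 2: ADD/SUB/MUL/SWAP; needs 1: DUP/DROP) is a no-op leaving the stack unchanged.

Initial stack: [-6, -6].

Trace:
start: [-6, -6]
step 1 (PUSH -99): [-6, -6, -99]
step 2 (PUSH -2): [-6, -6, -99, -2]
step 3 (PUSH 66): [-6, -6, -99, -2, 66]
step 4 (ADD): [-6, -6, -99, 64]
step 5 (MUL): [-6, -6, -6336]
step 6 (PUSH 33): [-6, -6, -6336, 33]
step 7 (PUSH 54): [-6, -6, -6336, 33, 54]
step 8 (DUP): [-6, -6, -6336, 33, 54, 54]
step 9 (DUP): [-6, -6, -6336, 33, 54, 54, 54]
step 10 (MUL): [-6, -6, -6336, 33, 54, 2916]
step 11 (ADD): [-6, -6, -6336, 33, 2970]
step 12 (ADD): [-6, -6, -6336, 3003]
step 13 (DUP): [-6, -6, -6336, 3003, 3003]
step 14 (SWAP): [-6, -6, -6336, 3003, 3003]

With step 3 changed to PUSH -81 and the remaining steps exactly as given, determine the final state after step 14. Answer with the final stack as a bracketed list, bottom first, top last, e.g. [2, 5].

(re-executing from step 3 with the substitution; state before step 3: [-6, -6, -99, -2])
step 3 (PUSH -81): [-6, -6, -99, -2, -81]
step 4 (ADD): [-6, -6, -99, -83]
step 5 (MUL): [-6, -6, 8217]
step 6 (PUSH 33): [-6, -6, 8217, 33]
step 7 (PUSH 54): [-6, -6, 8217, 33, 54]
step 8 (DUP): [-6, -6, 8217, 33, 54, 54]
step 9 (DUP): [-6, -6, 8217, 33, 54, 54, 54]
step 10 (MUL): [-6, -6, 8217, 33, 54, 2916]
step 11 (ADD): [-6, -6, 8217, 33, 2970]
step 12 (ADD): [-6, -6, 8217, 3003]
step 13 (DUP): [-6, -6, 8217, 3003, 3003]
step 14 (SWAP): [-6, -6, 8217, 3003, 3003]

[-6, -6, 8217, 3003, 3003]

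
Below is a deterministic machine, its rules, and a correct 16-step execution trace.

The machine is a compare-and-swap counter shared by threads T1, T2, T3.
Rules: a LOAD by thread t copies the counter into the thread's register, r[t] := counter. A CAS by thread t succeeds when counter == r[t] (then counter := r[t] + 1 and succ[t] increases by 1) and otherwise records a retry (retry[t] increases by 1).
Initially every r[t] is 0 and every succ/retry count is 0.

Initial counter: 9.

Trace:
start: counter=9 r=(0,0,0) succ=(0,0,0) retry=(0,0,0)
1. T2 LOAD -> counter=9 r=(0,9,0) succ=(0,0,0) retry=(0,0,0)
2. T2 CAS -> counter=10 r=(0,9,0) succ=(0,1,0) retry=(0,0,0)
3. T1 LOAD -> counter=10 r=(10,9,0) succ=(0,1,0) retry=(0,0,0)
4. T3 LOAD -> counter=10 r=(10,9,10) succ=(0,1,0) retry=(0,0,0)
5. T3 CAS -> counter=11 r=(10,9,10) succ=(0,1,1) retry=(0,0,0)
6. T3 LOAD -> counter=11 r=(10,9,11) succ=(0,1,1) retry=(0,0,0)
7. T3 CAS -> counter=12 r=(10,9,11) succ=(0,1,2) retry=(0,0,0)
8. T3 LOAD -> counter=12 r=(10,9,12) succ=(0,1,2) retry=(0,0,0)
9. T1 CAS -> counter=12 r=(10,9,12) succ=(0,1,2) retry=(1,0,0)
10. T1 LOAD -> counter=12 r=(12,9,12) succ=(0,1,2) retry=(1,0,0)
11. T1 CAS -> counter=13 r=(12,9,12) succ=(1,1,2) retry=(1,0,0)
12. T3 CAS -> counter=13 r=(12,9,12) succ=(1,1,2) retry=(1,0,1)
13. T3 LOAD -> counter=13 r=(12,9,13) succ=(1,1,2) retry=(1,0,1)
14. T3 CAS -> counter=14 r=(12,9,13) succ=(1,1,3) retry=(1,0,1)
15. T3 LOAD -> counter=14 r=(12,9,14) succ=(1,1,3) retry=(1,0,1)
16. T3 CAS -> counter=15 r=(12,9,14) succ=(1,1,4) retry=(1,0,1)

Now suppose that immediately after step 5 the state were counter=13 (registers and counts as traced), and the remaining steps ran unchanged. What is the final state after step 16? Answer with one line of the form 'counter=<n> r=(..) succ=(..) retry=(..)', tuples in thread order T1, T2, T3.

state after step 5 := counter=13 r=(10,9,10) succ=(0,1,1) retry=(0,0,0)
6. T3 LOAD -> counter=13 r=(10,9,13) succ=(0,1,1) retry=(0,0,0)
7. T3 CAS -> counter=14 r=(10,9,13) succ=(0,1,2) retry=(0,0,0)
8. T3 LOAD -> counter=14 r=(10,9,14) succ=(0,1,2) retry=(0,0,0)
9. T1 CAS -> counter=14 r=(10,9,14) succ=(0,1,2) retry=(1,0,0)
10. T1 LOAD -> counter=14 r=(14,9,14) succ=(0,1,2) retry=(1,0,0)
11. T1 CAS -> counter=15 r=(14,9,14) succ=(1,1,2) retry=(1,0,0)
12. T3 CAS -> counter=15 r=(14,9,14) succ=(1,1,2) retry=(1,0,1)
13. T3 LOAD -> counter=15 r=(14,9,15) succ=(1,1,2) retry=(1,0,1)
14. T3 CAS -> counter=16 r=(14,9,15) succ=(1,1,3) retry=(1,0,1)
15. T3 LOAD -> counter=16 r=(14,9,16) succ=(1,1,3) retry=(1,0,1)
16. T3 CAS -> counter=17 r=(14,9,16) succ=(1,1,4) retry=(1,0,1)

counter=17 r=(14,9,16) succ=(1,1,4) retry=(1,0,1)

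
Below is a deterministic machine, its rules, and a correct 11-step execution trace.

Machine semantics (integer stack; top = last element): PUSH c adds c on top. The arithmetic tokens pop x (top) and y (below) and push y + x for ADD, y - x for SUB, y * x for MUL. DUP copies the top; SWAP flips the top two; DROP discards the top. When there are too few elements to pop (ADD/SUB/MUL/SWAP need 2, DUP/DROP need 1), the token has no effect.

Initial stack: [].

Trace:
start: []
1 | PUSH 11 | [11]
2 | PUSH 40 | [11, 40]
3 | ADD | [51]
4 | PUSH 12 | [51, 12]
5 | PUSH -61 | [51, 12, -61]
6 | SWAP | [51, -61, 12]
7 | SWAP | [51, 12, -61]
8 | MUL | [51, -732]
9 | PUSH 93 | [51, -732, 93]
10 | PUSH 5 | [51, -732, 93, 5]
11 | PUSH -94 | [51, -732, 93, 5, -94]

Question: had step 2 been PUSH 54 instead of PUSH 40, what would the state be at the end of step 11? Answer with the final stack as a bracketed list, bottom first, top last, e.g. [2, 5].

[65, -732, 93, 5, -94]

(re-executing from step 2 with the substitution; state before step 2: [11])
2 | PUSH 54 | [11, 54]
3 | ADD | [65]
4 | PUSH 12 | [65, 12]
5 | PUSH -61 | [65, 12, -61]
6 | SWAP | [65, -61, 12]
7 | SWAP | [65, 12, -61]
8 | MUL | [65, -732]
9 | PUSH 93 | [65, -732, 93]
10 | PUSH 5 | [65, -732, 93, 5]
11 | PUSH -94 | [65, -732, 93, 5, -94]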